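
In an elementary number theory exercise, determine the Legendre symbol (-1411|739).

1

(-1411|739)
  = -(1411|739)    [739 ≡ 3 mod 4 ⇒ (-1|739) = -1]
  = -(672|739)    [1411 ≡ 672 mod 739]
  = (21|739)    [739 ≡ 3 mod 8 ⇒ (2|739)^5 = -1]
  = (739|21)    [QR: 21 ≡ 1 mod 4, sign kept]
  = (4|21)    [739 ≡ 4 mod 21]
  = (1|21)    [21 ≡ 5 mod 8 ⇒ (2|21)^2 = +1]
  = 1    [(1|21) = 1]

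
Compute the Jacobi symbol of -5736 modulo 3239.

Reduce the numerator: -5736 ≡ 742 (mod 3239), so (-5736|3239) = (742|3239).
Factor out 2: 742 = 2·371. Since 3239 ≡ 7 (mod 8), (2|3239) = +1. Now have (371|3239).
Both 371 ≡ 3 and 3239 ≡ 3 (mod 4), so reciprocity gives (371|3239) = -(3239|371). Reduce: 3239 ≡ 271 (mod 371). Now have -(271|371).
Both 271 ≡ 3 and 371 ≡ 3 (mod 4), so reciprocity gives (271|371) = -(371|271). Reduce: 371 ≡ 100 (mod 271). Now have (100|271).
Factor out 2: 100 = 2^2·25. Since 271 ≡ 7 (mod 8), (2|271) = +1, and (2|271)^2 = +1. Now have (25|271).
25 ≡ 1 (mod 4), so quadratic reciprocity gives (25|271) = (271|25). Reduce: 271 ≡ 21 (mod 25). Now have (21|25).
21 ≡ 1 (mod 4), so quadratic reciprocity gives (21|25) = (25|21). Reduce: 25 ≡ 4 (mod 21). Now have (4|21).
Factor out 2: 4 = 2^2. Since 21 ≡ 5 (mod 8), (2|21) = -1, and (2|21)^2 = +1. Now have (1|21).
(1|21) = 1. Collecting the sign factors: 1.

1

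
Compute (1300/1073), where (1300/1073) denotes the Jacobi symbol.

Reduce the numerator: 1300 ≡ 227 (mod 1073), so (1300/1073) = (227/1073).
1073 ≡ 1 (mod 4), so quadratic reciprocity gives (227/1073) = (1073/227). Reduce: 1073 ≡ 165 (mod 227). Now have (165/227).
165 ≡ 1 (mod 4), so quadratic reciprocity gives (165/227) = (227/165). Reduce: 227 ≡ 62 (mod 165). Now have (62/165).
Factor out 2: 62 = 2·31. Since 165 ≡ 5 (mod 8), (2/165) = -1. Now have -(31/165).
165 ≡ 1 (mod 4), so quadratic reciprocity gives (31/165) = (165/31). Reduce: 165 ≡ 10 (mod 31). Now have -(10/31).
Factor out 2: 10 = 2·5. Since 31 ≡ 7 (mod 8), (2/31) = +1. Now have -(5/31).
5 ≡ 1 (mod 4), so quadratic reciprocity gives (5/31) = (31/5). Reduce: 31 ≡ 1 (mod 5). Now have -(1/5).
(1/5) = 1. Collecting the sign factors: -1.

-1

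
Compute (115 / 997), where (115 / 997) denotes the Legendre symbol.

997 ≡ 1 (mod 4), so quadratic reciprocity gives (115 / 997) = (997 / 115). Reduce: 997 ≡ 77 (mod 115). Now have (77 / 115).
77 ≡ 1 (mod 4), so quadratic reciprocity gives (77 / 115) = (115 / 77). Reduce: 115 ≡ 38 (mod 77). Now have (38 / 77).
Factor out 2: 38 = 2·19. Since 77 ≡ 5 (mod 8), (2 / 77) = -1. Now have -(19 / 77).
77 ≡ 1 (mod 4), so quadratic reciprocity gives (19 / 77) = (77 / 19). Reduce: 77 ≡ 1 (mod 19). Now have -(1 / 19).
(1 / 19) = 1. Collecting the sign factors: -1.

-1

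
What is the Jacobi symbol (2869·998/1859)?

By multiplicativity, (2869·998/1859) = (2869/1859)·(998/1859).
First factor (2869/1859):
Reduce the numerator: 2869 ≡ 1010 (mod 1859), so (2869/1859) = (1010/1859).
Factor out 2: 1010 = 2·505. Since 1859 ≡ 3 (mod 8), (2/1859) = -1. Now have -(505/1859).
505 ≡ 1 (mod 4), so quadratic reciprocity gives (505/1859) = (1859/505). Reduce: 1859 ≡ 344 (mod 505). Now have -(344/505).
Factor out 2: 344 = 2^3·43. Since 505 ≡ 1 (mod 8), (2/505) = +1, and (2/505)^3 = +1. Now have -(43/505).
505 ≡ 1 (mod 4), so quadratic reciprocity gives (43/505) = (505/43). Reduce: 505 ≡ 32 (mod 43). Now have -(32/43).
Factor out 2: 32 = 2^5. Since 43 ≡ 3 (mod 8), (2/43) = -1, and (2/43)^5 = -1. Now have (1/43).
(1/43) = 1. Collecting the sign factors: 1.
Second factor (998/1859):
Factor out 2: 998 = 2·499. Since 1859 ≡ 3 (mod 8), (2/1859) = -1. Now have -(499/1859).
Both 499 ≡ 3 and 1859 ≡ 3 (mod 4), so reciprocity gives (499/1859) = -(1859/499). Reduce: 1859 ≡ 362 (mod 499). Now have (362/499).
Factor out 2: 362 = 2·181. Since 499 ≡ 3 (mod 8), (2/499) = -1. Now have -(181/499).
181 ≡ 1 (mod 4), so quadratic reciprocity gives (181/499) = (499/181). Reduce: 499 ≡ 137 (mod 181). Now have -(137/181).
137 ≡ 1 (mod 4), so quadratic reciprocity gives (137/181) = (181/137). Reduce: 181 ≡ 44 (mod 137). Now have -(44/137).
Factor out 2: 44 = 2^2·11. Since 137 ≡ 1 (mod 8), (2/137) = +1, and (2/137)^2 = +1. Now have -(11/137).
137 ≡ 1 (mod 4), so quadratic reciprocity gives (11/137) = (137/11). Reduce: 137 ≡ 5 (mod 11). Now have -(5/11).
5 ≡ 1 (mod 4), so quadratic reciprocity gives (5/11) = (11/5). Reduce: 11 ≡ 1 (mod 5). Now have -(1/5).
(1/5) = 1. Collecting the sign factors: -1.
Product: (1)·(-1) = -1.

-1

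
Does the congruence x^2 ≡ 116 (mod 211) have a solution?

no

(116/211)
  = (29/211)    [211 ≡ 3 mod 8 ⇒ (2/211)^2 = +1]
  = (211/29)    [QR: 29 ≡ 1 mod 4, sign kept]
  = (8/29)    [211 ≡ 8 mod 29]
  = -(1/29)    [29 ≡ 5 mod 8 ⇒ (2/29)^3 = -1]
  = -1    [(1/29) = 1]
The Legendre symbol is -1, so x^2 ≡ 116 (mod 211) has no solution.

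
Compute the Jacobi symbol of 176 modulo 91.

-1

Reduce the numerator: 176 ≡ 85 (mod 91), so (176 / 91) = (85 / 91).
85 ≡ 1 (mod 4), so quadratic reciprocity gives (85 / 91) = (91 / 85). Reduce: 91 ≡ 6 (mod 85). Now have (6 / 85).
Factor out 2: 6 = 2·3. Since 85 ≡ 5 (mod 8), (2 / 85) = -1. Now have -(3 / 85).
85 ≡ 1 (mod 4), so quadratic reciprocity gives (3 / 85) = (85 / 3). Reduce: 85 ≡ 1 (mod 3). Now have -(1 / 3).
(1 / 3) = 1. Collecting the sign factors: -1.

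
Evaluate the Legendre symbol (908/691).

(908/691)
  = (217/691)    [908 ≡ 217 mod 691]
  = (691/217)    [QR: 217 ≡ 1 mod 4, sign kept]
  = (40/217)    [691 ≡ 40 mod 217]
  = (5/217)    [217 ≡ 1 mod 8 ⇒ (2/217)^3 = +1]
  = (217/5)    [QR: 5 ≡ 1 mod 4, sign kept]
  = (2/5)    [217 ≡ 2 mod 5]
  = -(1/5)    [5 ≡ 5 mod 8 ⇒ (2/5) = -1]
  = -1    [(1/5) = 1]

-1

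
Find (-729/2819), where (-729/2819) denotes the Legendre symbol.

-1

Reduce the numerator: -729 ≡ 2090 (mod 2819), so (-729/2819) = (2090/2819).
Factor out 2: 2090 = 2·1045. Since 2819 ≡ 3 (mod 8), (2/2819) = -1. Now have -(1045/2819).
1045 ≡ 1 (mod 4), so quadratic reciprocity gives (1045/2819) = (2819/1045). Reduce: 2819 ≡ 729 (mod 1045). Now have -(729/1045).
729 ≡ 1 (mod 4), so quadratic reciprocity gives (729/1045) = (1045/729). Reduce: 1045 ≡ 316 (mod 729). Now have -(316/729).
Factor out 2: 316 = 2^2·79. Since 729 ≡ 1 (mod 8), (2/729) = +1, and (2/729)^2 = +1. Now have -(79/729).
729 ≡ 1 (mod 4), so quadratic reciprocity gives (79/729) = (729/79). Reduce: 729 ≡ 18 (mod 79). Now have -(18/79).
Factor out 2: 18 = 2·9. Since 79 ≡ 7 (mod 8), (2/79) = +1. Now have -(9/79).
9 ≡ 1 (mod 4), so quadratic reciprocity gives (9/79) = (79/9). Reduce: 79 ≡ 7 (mod 9). Now have -(7/9).
9 ≡ 1 (mod 4), so quadratic reciprocity gives (7/9) = (9/7). Reduce: 9 ≡ 2 (mod 7). Now have -(2/7).
Factor out 2: 2 = 2. Since 7 ≡ 7 (mod 8), (2/7) = +1. Now have -(1/7).
(1/7) = 1. Collecting the sign factors: -1.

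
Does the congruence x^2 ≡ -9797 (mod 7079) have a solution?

no

Pull out -1: (-9797/7079) = (-1/7079)·(9797/7079). Since 7079 ≡ 3 (mod 4), (-1/7079) = -1. Now have -(9797/7079).
Reduce the numerator: 9797 ≡ 2718 (mod 7079), so (9797/7079) = (2718/7079).
Factor out 2: 2718 = 2·1359. Since 7079 ≡ 7 (mod 8), (2/7079) = +1. Now have -(1359/7079).
Both 1359 ≡ 3 and 7079 ≡ 3 (mod 4), so reciprocity gives (1359/7079) = -(7079/1359). Reduce: 7079 ≡ 284 (mod 1359). Now have (284/1359).
Factor out 2: 284 = 2^2·71. Since 1359 ≡ 7 (mod 8), (2/1359) = +1, and (2/1359)^2 = +1. Now have (71/1359).
Both 71 ≡ 3 and 1359 ≡ 3 (mod 4), so reciprocity gives (71/1359) = -(1359/71). Reduce: 1359 ≡ 10 (mod 71). Now have -(10/71).
Factor out 2: 10 = 2·5. Since 71 ≡ 7 (mod 8), (2/71) = +1. Now have -(5/71).
5 ≡ 1 (mod 4), so quadratic reciprocity gives (5/71) = (71/5). Reduce: 71 ≡ 1 (mod 5). Now have -(1/5).
(1/5) = 1. Collecting the sign factors: -1.
The Legendre symbol is -1, so x^2 ≡ -9797 (mod 7079) has no solution.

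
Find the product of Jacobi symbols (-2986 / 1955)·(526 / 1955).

1

By multiplicativity, (-2986·526 / 1955) = (-2986 / 1955)·(526 / 1955).
First factor (-2986 / 1955):
(-2986 / 1955)
  = (924 / 1955)    [-2986 ≡ 924 mod 1955]
  = (231 / 1955)    [1955 ≡ 3 mod 8 ⇒ (2 / 1955)^2 = +1]
  = -(1955 / 231)    [QR: both ≡ 3 mod 4, sign flips]
  = -(107 / 231)    [1955 ≡ 107 mod 231]
  = (231 / 107)    [QR: both ≡ 3 mod 4, sign flips]
  = (17 / 107)    [231 ≡ 17 mod 107]
  = (107 / 17)    [QR: 17 ≡ 1 mod 4, sign kept]
  = (5 / 17)    [107 ≡ 5 mod 17]
  = (17 / 5)    [QR: 5 ≡ 1 mod 4, sign kept]
  = (2 / 5)    [17 ≡ 2 mod 5]
  = -(1 / 5)    [5 ≡ 5 mod 8 ⇒ (2 / 5) = -1]
  = -1    [(1 / 5) = 1]
Second factor (526 / 1955):
(526 / 1955)
  = -(263 / 1955)    [1955 ≡ 3 mod 8 ⇒ (2 / 1955) = -1]
  = (1955 / 263)    [QR: both ≡ 3 mod 4, sign flips]
  = (114 / 263)    [1955 ≡ 114 mod 263]
  = (57 / 263)    [263 ≡ 7 mod 8 ⇒ (2 / 263) = +1]
  = (263 / 57)    [QR: 57 ≡ 1 mod 4, sign kept]
  = (35 / 57)    [263 ≡ 35 mod 57]
  = (57 / 35)    [QR: 57 ≡ 1 mod 4, sign kept]
  = (22 / 35)    [57 ≡ 22 mod 35]
  = -(11 / 35)    [35 ≡ 3 mod 8 ⇒ (2 / 35) = -1]
  = (35 / 11)    [QR: both ≡ 3 mod 4, sign flips]
  = (2 / 11)    [35 ≡ 2 mod 11]
  = -(1 / 11)    [11 ≡ 3 mod 8 ⇒ (2 / 11) = -1]
  = -1    [(1 / 11) = 1]
Product: (-1)·(-1) = 1.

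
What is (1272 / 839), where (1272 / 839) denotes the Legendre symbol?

1

(1272 / 839)
  = (433 / 839)    [1272 ≡ 433 mod 839]
  = (839 / 433)    [QR: 433 ≡ 1 mod 4, sign kept]
  = (406 / 433)    [839 ≡ 406 mod 433]
  = (203 / 433)    [433 ≡ 1 mod 8 ⇒ (2 / 433) = +1]
  = (433 / 203)    [QR: 433 ≡ 1 mod 4, sign kept]
  = (27 / 203)    [433 ≡ 27 mod 203]
  = -(203 / 27)    [QR: both ≡ 3 mod 4, sign flips]
  = -(14 / 27)    [203 ≡ 14 mod 27]
  = (7 / 27)    [27 ≡ 3 mod 8 ⇒ (2 / 27) = -1]
  = -(27 / 7)    [QR: both ≡ 3 mod 4, sign flips]
  = -(6 / 7)    [27 ≡ 6 mod 7]
  = -(3 / 7)    [7 ≡ 7 mod 8 ⇒ (2 / 7) = +1]
  = (7 / 3)    [QR: both ≡ 3 mod 4, sign flips]
  = (1 / 3)    [7 ≡ 1 mod 3]
  = 1    [(1 / 3) = 1]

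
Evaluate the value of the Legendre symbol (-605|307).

(-605|307)
  = (9|307)    [-605 ≡ 9 mod 307]
  = (307|9)    [QR: 9 ≡ 1 mod 4, sign kept]
  = (1|9)    [307 ≡ 1 mod 9]
  = 1    [(1|9) = 1]

1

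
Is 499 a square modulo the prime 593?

593 ≡ 1 (mod 4), so quadratic reciprocity gives (499/593) = (593/499). Reduce: 593 ≡ 94 (mod 499). Now have (94/499).
Factor out 2: 94 = 2·47. Since 499 ≡ 3 (mod 8), (2/499) = -1. Now have -(47/499).
Both 47 ≡ 3 and 499 ≡ 3 (mod 4), so reciprocity gives (47/499) = -(499/47). Reduce: 499 ≡ 29 (mod 47). Now have (29/47).
29 ≡ 1 (mod 4), so quadratic reciprocity gives (29/47) = (47/29). Reduce: 47 ≡ 18 (mod 29). Now have (18/29).
Factor out 2: 18 = 2·9. Since 29 ≡ 5 (mod 8), (2/29) = -1. Now have -(9/29).
9 ≡ 1 (mod 4), so quadratic reciprocity gives (9/29) = (29/9). Reduce: 29 ≡ 2 (mod 9). Now have -(2/9).
Factor out 2: 2 = 2. Since 9 ≡ 1 (mod 8), (2/9) = +1. Now have -(1/9).
(1/9) = 1. Collecting the sign factors: -1.
(499/593) = -1, and 593 is prime, so 499 is not a quadratic residue mod 593.

no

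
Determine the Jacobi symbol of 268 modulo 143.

-1

Reduce the numerator: 268 ≡ 125 (mod 143), so (268 / 143) = (125 / 143).
125 ≡ 1 (mod 4), so quadratic reciprocity gives (125 / 143) = (143 / 125). Reduce: 143 ≡ 18 (mod 125). Now have (18 / 125).
Factor out 2: 18 = 2·9. Since 125 ≡ 5 (mod 8), (2 / 125) = -1. Now have -(9 / 125).
9 ≡ 1 (mod 4), so quadratic reciprocity gives (9 / 125) = (125 / 9). Reduce: 125 ≡ 8 (mod 9). Now have -(8 / 9).
Factor out 2: 8 = 2^3. Since 9 ≡ 1 (mod 8), (2 / 9) = +1, and (2 / 9)^3 = +1. Now have -(1 / 9).
(1 / 9) = 1. Collecting the sign factors: -1.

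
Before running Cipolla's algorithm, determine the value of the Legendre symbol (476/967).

(476/967)
  = (119/967)    [967 ≡ 7 mod 8 ⇒ (2/967)^2 = +1]
  = -(967/119)    [QR: both ≡ 3 mod 4, sign flips]
  = -(15/119)    [967 ≡ 15 mod 119]
  = (119/15)    [QR: both ≡ 3 mod 4, sign flips]
  = (14/15)    [119 ≡ 14 mod 15]
  = (7/15)    [15 ≡ 7 mod 8 ⇒ (2/15) = +1]
  = -(15/7)    [QR: both ≡ 3 mod 4, sign flips]
  = -(1/7)    [15 ≡ 1 mod 7]
  = -1    [(1/7) = 1]

-1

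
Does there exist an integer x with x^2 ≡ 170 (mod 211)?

Factor out 2: 170 = 2·85. Since 211 ≡ 3 (mod 8), (2|211) = -1. Now have -(85|211).
85 ≡ 1 (mod 4), so quadratic reciprocity gives (85|211) = (211|85). Reduce: 211 ≡ 41 (mod 85). Now have -(41|85).
41 ≡ 1 (mod 4), so quadratic reciprocity gives (41|85) = (85|41). Reduce: 85 ≡ 3 (mod 41). Now have -(3|41).
41 ≡ 1 (mod 4), so quadratic reciprocity gives (3|41) = (41|3). Reduce: 41 ≡ 2 (mod 3). Now have -(2|3).
Factor out 2: 2 = 2. Since 3 ≡ 3 (mod 8), (2|3) = -1. Now have (1|3).
(1|3) = 1. Collecting the sign factors: 1.
(170|211) = 1, and 211 is prime, so 170 is a quadratic residue mod 211.

yes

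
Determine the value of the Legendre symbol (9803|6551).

1

(9803|6551)
  = (3252|6551)    [9803 ≡ 3252 mod 6551]
  = (813|6551)    [6551 ≡ 7 mod 8 ⇒ (2|6551)^2 = +1]
  = (6551|813)    [QR: 813 ≡ 1 mod 4, sign kept]
  = (47|813)    [6551 ≡ 47 mod 813]
  = (813|47)    [QR: 813 ≡ 1 mod 4, sign kept]
  = (14|47)    [813 ≡ 14 mod 47]
  = (7|47)    [47 ≡ 7 mod 8 ⇒ (2|47) = +1]
  = -(47|7)    [QR: both ≡ 3 mod 4, sign flips]
  = -(5|7)    [47 ≡ 5 mod 7]
  = -(7|5)    [QR: 5 ≡ 1 mod 4, sign kept]
  = -(2|5)    [7 ≡ 2 mod 5]
  = (1|5)    [5 ≡ 5 mod 8 ⇒ (2|5) = -1]
  = 1    [(1|5) = 1]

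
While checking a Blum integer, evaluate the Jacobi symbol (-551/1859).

-1

(-551/1859)
  = -(551/1859)    [1859 ≡ 3 mod 4 ⇒ (-1/1859) = -1]
  = (1859/551)    [QR: both ≡ 3 mod 4, sign flips]
  = (206/551)    [1859 ≡ 206 mod 551]
  = (103/551)    [551 ≡ 7 mod 8 ⇒ (2/551) = +1]
  = -(551/103)    [QR: both ≡ 3 mod 4, sign flips]
  = -(36/103)    [551 ≡ 36 mod 103]
  = -(9/103)    [103 ≡ 7 mod 8 ⇒ (2/103)^2 = +1]
  = -(103/9)    [QR: 9 ≡ 1 mod 4, sign kept]
  = -(4/9)    [103 ≡ 4 mod 9]
  = -(1/9)    [9 ≡ 1 mod 8 ⇒ (2/9)^2 = +1]
  = -1    [(1/9) = 1]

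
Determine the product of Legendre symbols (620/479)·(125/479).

-1

By multiplicativity, (620·125/479) = (620/479)·(125/479).
First factor (620/479):
(620/479)
  = (141/479)    [620 ≡ 141 mod 479]
  = (479/141)    [QR: 141 ≡ 1 mod 4, sign kept]
  = (56/141)    [479 ≡ 56 mod 141]
  = -(7/141)    [141 ≡ 5 mod 8 ⇒ (2/141)^3 = -1]
  = -(141/7)    [QR: 141 ≡ 1 mod 4, sign kept]
  = -(1/7)    [141 ≡ 1 mod 7]
  = -1    [(1/7) = 1]
Second factor (125/479):
(125/479)
  = (479/125)    [QR: 125 ≡ 1 mod 4, sign kept]
  = (104/125)    [479 ≡ 104 mod 125]
  = -(13/125)    [125 ≡ 5 mod 8 ⇒ (2/125)^3 = -1]
  = -(125/13)    [QR: 13 ≡ 1 mod 4, sign kept]
  = -(8/13)    [125 ≡ 8 mod 13]
  = (1/13)    [13 ≡ 5 mod 8 ⇒ (2/13)^3 = -1]
  = 1    [(1/13) = 1]
Product: (-1)·(1) = -1.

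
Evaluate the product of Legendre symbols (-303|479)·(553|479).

-1

By multiplicativity, (-303·553|479) = (-303|479)·(553|479).
First factor (-303|479):
Reduce the numerator: -303 ≡ 176 (mod 479), so (-303|479) = (176|479).
Factor out 2: 176 = 2^4·11. Since 479 ≡ 7 (mod 8), (2|479) = +1, and (2|479)^4 = +1. Now have (11|479).
Both 11 ≡ 3 and 479 ≡ 3 (mod 4), so reciprocity gives (11|479) = -(479|11). Reduce: 479 ≡ 6 (mod 11). Now have -(6|11).
Factor out 2: 6 = 2·3. Since 11 ≡ 3 (mod 8), (2|11) = -1. Now have (3|11).
Both 3 ≡ 3 and 11 ≡ 3 (mod 4), so reciprocity gives (3|11) = -(11|3). Reduce: 11 ≡ 2 (mod 3). Now have -(2|3).
Factor out 2: 2 = 2. Since 3 ≡ 3 (mod 8), (2|3) = -1. Now have (1|3).
(1|3) = 1. Collecting the sign factors: 1.
Second factor (553|479):
Reduce the numerator: 553 ≡ 74 (mod 479), so (553|479) = (74|479).
Factor out 2: 74 = 2·37. Since 479 ≡ 7 (mod 8), (2|479) = +1. Now have (37|479).
37 ≡ 1 (mod 4), so quadratic reciprocity gives (37|479) = (479|37). Reduce: 479 ≡ 35 (mod 37). Now have (35|37).
37 ≡ 1 (mod 4), so quadratic reciprocity gives (35|37) = (37|35). Reduce: 37 ≡ 2 (mod 35). Now have (2|35).
Factor out 2: 2 = 2. Since 35 ≡ 3 (mod 8), (2|35) = -1. Now have -(1|35).
(1|35) = 1. Collecting the sign factors: -1.
Product: (1)·(-1) = -1.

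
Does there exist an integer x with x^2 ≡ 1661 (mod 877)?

yes

Reduce the numerator: 1661 ≡ 784 (mod 877), so (1661|877) = (784|877).
Factor out 2: 784 = 2^4·49. Since 877 ≡ 5 (mod 8), (2|877) = -1, and (2|877)^4 = +1. Now have (49|877).
49 ≡ 1 (mod 4), so quadratic reciprocity gives (49|877) = (877|49). Reduce: 877 ≡ 44 (mod 49). Now have (44|49).
Factor out 2: 44 = 2^2·11. Since 49 ≡ 1 (mod 8), (2|49) = +1, and (2|49)^2 = +1. Now have (11|49).
49 ≡ 1 (mod 4), so quadratic reciprocity gives (11|49) = (49|11). Reduce: 49 ≡ 5 (mod 11). Now have (5|11).
5 ≡ 1 (mod 4), so quadratic reciprocity gives (5|11) = (11|5). Reduce: 11 ≡ 1 (mod 5). Now have (1|5).
(1|5) = 1. Collecting the sign factors: 1.
The Legendre symbol is 1, so x^2 ≡ 1661 (mod 877) has solution.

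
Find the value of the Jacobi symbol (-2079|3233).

-1

(-2079|3233)
  = (2079|3233)    [3233 ≡ 1 mod 4 ⇒ (-1|3233) = +1]
  = (3233|2079)    [QR: 3233 ≡ 1 mod 4, sign kept]
  = (1154|2079)    [3233 ≡ 1154 mod 2079]
  = (577|2079)    [2079 ≡ 7 mod 8 ⇒ (2|2079) = +1]
  = (2079|577)    [QR: 577 ≡ 1 mod 4, sign kept]
  = (348|577)    [2079 ≡ 348 mod 577]
  = (87|577)    [577 ≡ 1 mod 8 ⇒ (2|577)^2 = +1]
  = (577|87)    [QR: 577 ≡ 1 mod 4, sign kept]
  = (55|87)    [577 ≡ 55 mod 87]
  = -(87|55)    [QR: both ≡ 3 mod 4, sign flips]
  = -(32|55)    [87 ≡ 32 mod 55]
  = -(1|55)    [55 ≡ 7 mod 8 ⇒ (2|55)^5 = +1]
  = -1    [(1|55) = 1]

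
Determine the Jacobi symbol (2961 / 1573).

(2961 / 1573)
  = (1388 / 1573)    [2961 ≡ 1388 mod 1573]
  = (347 / 1573)    [1573 ≡ 5 mod 8 ⇒ (2 / 1573)^2 = +1]
  = (1573 / 347)    [QR: 1573 ≡ 1 mod 4, sign kept]
  = (185 / 347)    [1573 ≡ 185 mod 347]
  = (347 / 185)    [QR: 185 ≡ 1 mod 4, sign kept]
  = (162 / 185)    [347 ≡ 162 mod 185]
  = (81 / 185)    [185 ≡ 1 mod 8 ⇒ (2 / 185) = +1]
  = (185 / 81)    [QR: 81 ≡ 1 mod 4, sign kept]
  = (23 / 81)    [185 ≡ 23 mod 81]
  = (81 / 23)    [QR: 81 ≡ 1 mod 4, sign kept]
  = (12 / 23)    [81 ≡ 12 mod 23]
  = (3 / 23)    [23 ≡ 7 mod 8 ⇒ (2 / 23)^2 = +1]
  = -(23 / 3)    [QR: both ≡ 3 mod 4, sign flips]
  = -(2 / 3)    [23 ≡ 2 mod 3]
  = (1 / 3)    [3 ≡ 3 mod 8 ⇒ (2 / 3) = -1]
  = 1    [(1 / 3) = 1]

1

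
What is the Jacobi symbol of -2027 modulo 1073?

1

(-2027/1073)
  = (2027/1073)    [1073 ≡ 1 mod 4 ⇒ (-1/1073) = +1]
  = (954/1073)    [2027 ≡ 954 mod 1073]
  = (477/1073)    [1073 ≡ 1 mod 8 ⇒ (2/1073) = +1]
  = (1073/477)    [QR: 477 ≡ 1 mod 4, sign kept]
  = (119/477)    [1073 ≡ 119 mod 477]
  = (477/119)    [QR: 477 ≡ 1 mod 4, sign kept]
  = (1/119)    [477 ≡ 1 mod 119]
  = 1    [(1/119) = 1]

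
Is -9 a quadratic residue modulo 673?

Pull out -1: (-9/673) = (-1/673)·(9/673). Since 673 ≡ 1 (mod 4), (-1/673) = +1. Now have (9/673).
9 ≡ 1 (mod 4), so quadratic reciprocity gives (9/673) = (673/9). Reduce: 673 ≡ 7 (mod 9). Now have (7/9).
9 ≡ 1 (mod 4), so quadratic reciprocity gives (7/9) = (9/7). Reduce: 9 ≡ 2 (mod 7). Now have (2/7).
Factor out 2: 2 = 2. Since 7 ≡ 7 (mod 8), (2/7) = +1. Now have (1/7).
(1/7) = 1. Collecting the sign factors: 1.
(-9/673) = 1, and 673 is prime, so -9 is a quadratic residue mod 673.

yes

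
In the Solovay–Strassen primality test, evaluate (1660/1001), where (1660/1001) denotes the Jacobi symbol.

Reduce the numerator: 1660 ≡ 659 (mod 1001), so (1660/1001) = (659/1001).
1001 ≡ 1 (mod 4), so quadratic reciprocity gives (659/1001) = (1001/659). Reduce: 1001 ≡ 342 (mod 659). Now have (342/659).
Factor out 2: 342 = 2·171. Since 659 ≡ 3 (mod 8), (2/659) = -1. Now have -(171/659).
Both 171 ≡ 3 and 659 ≡ 3 (mod 4), so reciprocity gives (171/659) = -(659/171). Reduce: 659 ≡ 146 (mod 171). Now have (146/171).
Factor out 2: 146 = 2·73. Since 171 ≡ 3 (mod 8), (2/171) = -1. Now have -(73/171).
73 ≡ 1 (mod 4), so quadratic reciprocity gives (73/171) = (171/73). Reduce: 171 ≡ 25 (mod 73). Now have -(25/73).
25 ≡ 1 (mod 4), so quadratic reciprocity gives (25/73) = (73/25). Reduce: 73 ≡ 23 (mod 25). Now have -(23/25).
25 ≡ 1 (mod 4), so quadratic reciprocity gives (23/25) = (25/23). Reduce: 25 ≡ 2 (mod 23). Now have -(2/23).
Factor out 2: 2 = 2. Since 23 ≡ 7 (mod 8), (2/23) = +1. Now have -(1/23).
(1/23) = 1. Collecting the sign factors: -1.

-1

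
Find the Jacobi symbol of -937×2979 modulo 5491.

1

By multiplicativity, (-937·2979/5491) = (-937/5491)·(2979/5491).
First factor (-937/5491):
Reduce the numerator: -937 ≡ 4554 (mod 5491), so (-937/5491) = (4554/5491).
Factor out 2: 4554 = 2·2277. Since 5491 ≡ 3 (mod 8), (2/5491) = -1. Now have -(2277/5491).
2277 ≡ 1 (mod 4), so quadratic reciprocity gives (2277/5491) = (5491/2277). Reduce: 5491 ≡ 937 (mod 2277). Now have -(937/2277).
937 ≡ 1 (mod 4), so quadratic reciprocity gives (937/2277) = (2277/937). Reduce: 2277 ≡ 403 (mod 937). Now have -(403/937).
937 ≡ 1 (mod 4), so quadratic reciprocity gives (403/937) = (937/403). Reduce: 937 ≡ 131 (mod 403). Now have -(131/403).
Both 131 ≡ 3 and 403 ≡ 3 (mod 4), so reciprocity gives (131/403) = -(403/131). Reduce: 403 ≡ 10 (mod 131). Now have (10/131).
Factor out 2: 10 = 2·5. Since 131 ≡ 3 (mod 8), (2/131) = -1. Now have -(5/131).
5 ≡ 1 (mod 4), so quadratic reciprocity gives (5/131) = (131/5). Reduce: 131 ≡ 1 (mod 5). Now have -(1/5).
(1/5) = 1. Collecting the sign factors: -1.
Second factor (2979/5491):
Both 2979 ≡ 3 and 5491 ≡ 3 (mod 4), so reciprocity gives (2979/5491) = -(5491/2979). Reduce: 5491 ≡ 2512 (mod 2979). Now have -(2512/2979).
Factor out 2: 2512 = 2^4·157. Since 2979 ≡ 3 (mod 8), (2/2979) = -1, and (2/2979)^4 = +1. Now have -(157/2979).
157 ≡ 1 (mod 4), so quadratic reciprocity gives (157/2979) = (2979/157). Reduce: 2979 ≡ 153 (mod 157). Now have -(153/157).
153 ≡ 1 (mod 4), so quadratic reciprocity gives (153/157) = (157/153). Reduce: 157 ≡ 4 (mod 153). Now have -(4/153).
Factor out 2: 4 = 2^2. Since 153 ≡ 1 (mod 8), (2/153) = +1, and (2/153)^2 = +1. Now have -(1/153).
(1/153) = 1. Collecting the sign factors: -1.
Product: (-1)·(-1) = 1.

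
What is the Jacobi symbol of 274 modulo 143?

-1

(274/143)
  = (131/143)    [274 ≡ 131 mod 143]
  = -(143/131)    [QR: both ≡ 3 mod 4, sign flips]
  = -(12/131)    [143 ≡ 12 mod 131]
  = -(3/131)    [131 ≡ 3 mod 8 ⇒ (2/131)^2 = +1]
  = (131/3)    [QR: both ≡ 3 mod 4, sign flips]
  = (2/3)    [131 ≡ 2 mod 3]
  = -(1/3)    [3 ≡ 3 mod 8 ⇒ (2/3) = -1]
  = -1    [(1/3) = 1]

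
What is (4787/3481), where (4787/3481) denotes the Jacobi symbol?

1

(4787/3481)
  = (1306/3481)    [4787 ≡ 1306 mod 3481]
  = (653/3481)    [3481 ≡ 1 mod 8 ⇒ (2/3481) = +1]
  = (3481/653)    [QR: 653 ≡ 1 mod 4, sign kept]
  = (216/653)    [3481 ≡ 216 mod 653]
  = -(27/653)    [653 ≡ 5 mod 8 ⇒ (2/653)^3 = -1]
  = -(653/27)    [QR: 653 ≡ 1 mod 4, sign kept]
  = -(5/27)    [653 ≡ 5 mod 27]
  = -(27/5)    [QR: 5 ≡ 1 mod 4, sign kept]
  = -(2/5)    [27 ≡ 2 mod 5]
  = (1/5)    [5 ≡ 5 mod 8 ⇒ (2/5) = -1]
  = 1    [(1/5) = 1]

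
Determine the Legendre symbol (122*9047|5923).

By multiplicativity, (122·9047|5923) = (122|5923)·(9047|5923).
First factor (122|5923):
(122|5923)
  = -(61|5923)    [5923 ≡ 3 mod 8 ⇒ (2|5923) = -1]
  = -(5923|61)    [QR: 61 ≡ 1 mod 4, sign kept]
  = -(6|61)    [5923 ≡ 6 mod 61]
  = (3|61)    [61 ≡ 5 mod 8 ⇒ (2|61) = -1]
  = (61|3)    [QR: 61 ≡ 1 mod 4, sign kept]
  = (1|3)    [61 ≡ 1 mod 3]
  = 1    [(1|3) = 1]
Second factor (9047|5923):
(9047|5923)
  = (3124|5923)    [9047 ≡ 3124 mod 5923]
  = (781|5923)    [5923 ≡ 3 mod 8 ⇒ (2|5923)^2 = +1]
  = (5923|781)    [QR: 781 ≡ 1 mod 4, sign kept]
  = (456|781)    [5923 ≡ 456 mod 781]
  = -(57|781)    [781 ≡ 5 mod 8 ⇒ (2|781)^3 = -1]
  = -(781|57)    [QR: 57 ≡ 1 mod 4, sign kept]
  = -(40|57)    [781 ≡ 40 mod 57]
  = -(5|57)    [57 ≡ 1 mod 8 ⇒ (2|57)^3 = +1]
  = -(57|5)    [QR: 5 ≡ 1 mod 4, sign kept]
  = -(2|5)    [57 ≡ 2 mod 5]
  = (1|5)    [5 ≡ 5 mod 8 ⇒ (2|5) = -1]
  = 1    [(1|5) = 1]
Product: (1)·(1) = 1.

1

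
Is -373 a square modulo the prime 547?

Reduce the numerator: -373 ≡ 174 (mod 547), so (-373/547) = (174/547).
Factor out 2: 174 = 2·87. Since 547 ≡ 3 (mod 8), (2/547) = -1. Now have -(87/547).
Both 87 ≡ 3 and 547 ≡ 3 (mod 4), so reciprocity gives (87/547) = -(547/87). Reduce: 547 ≡ 25 (mod 87). Now have (25/87).
25 ≡ 1 (mod 4), so quadratic reciprocity gives (25/87) = (87/25). Reduce: 87 ≡ 12 (mod 25). Now have (12/25).
Factor out 2: 12 = 2^2·3. Since 25 ≡ 1 (mod 8), (2/25) = +1, and (2/25)^2 = +1. Now have (3/25).
25 ≡ 1 (mod 4), so quadratic reciprocity gives (3/25) = (25/3). Reduce: 25 ≡ 1 (mod 3). Now have (1/3).
(1/3) = 1. Collecting the sign factors: 1.
The Legendre symbol is 1, so x^2 ≡ -373 (mod 547) has solution.

yes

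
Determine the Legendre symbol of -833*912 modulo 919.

By multiplicativity, (-833·912/919) = (-833/919)·(912/919).
First factor (-833/919):
Reduce the numerator: -833 ≡ 86 (mod 919), so (-833/919) = (86/919).
Factor out 2: 86 = 2·43. Since 919 ≡ 7 (mod 8), (2/919) = +1. Now have (43/919).
Both 43 ≡ 3 and 919 ≡ 3 (mod 4), so reciprocity gives (43/919) = -(919/43). Reduce: 919 ≡ 16 (mod 43). Now have -(16/43).
Factor out 2: 16 = 2^4. Since 43 ≡ 3 (mod 8), (2/43) = -1, and (2/43)^4 = +1. Now have -(1/43).
(1/43) = 1. Collecting the sign factors: -1.
Second factor (912/919):
Factor out 2: 912 = 2^4·57. Since 919 ≡ 7 (mod 8), (2/919) = +1, and (2/919)^4 = +1. Now have (57/919).
57 ≡ 1 (mod 4), so quadratic reciprocity gives (57/919) = (919/57). Reduce: 919 ≡ 7 (mod 57). Now have (7/57).
57 ≡ 1 (mod 4), so quadratic reciprocity gives (7/57) = (57/7). Reduce: 57 ≡ 1 (mod 7). Now have (1/7).
(1/7) = 1. Collecting the sign factors: 1.
Product: (-1)·(1) = -1.

-1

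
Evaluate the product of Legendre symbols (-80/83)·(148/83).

By multiplicativity, (-80·148/83) = (-80/83)·(148/83).
First factor (-80/83):
(-80/83)
  = -(80/83)    [83 ≡ 3 mod 4 ⇒ (-1/83) = -1]
  = -(5/83)    [83 ≡ 3 mod 8 ⇒ (2/83)^4 = +1]
  = -(83/5)    [QR: 5 ≡ 1 mod 4, sign kept]
  = -(3/5)    [83 ≡ 3 mod 5]
  = -(5/3)    [QR: 5 ≡ 1 mod 4, sign kept]
  = -(2/3)    [5 ≡ 2 mod 3]
  = (1/3)    [3 ≡ 3 mod 8 ⇒ (2/3) = -1]
  = 1    [(1/3) = 1]
Second factor (148/83):
(148/83)
  = (65/83)    [148 ≡ 65 mod 83]
  = (83/65)    [QR: 65 ≡ 1 mod 4, sign kept]
  = (18/65)    [83 ≡ 18 mod 65]
  = (9/65)    [65 ≡ 1 mod 8 ⇒ (2/65) = +1]
  = (65/9)    [QR: 9 ≡ 1 mod 4, sign kept]
  = (2/9)    [65 ≡ 2 mod 9]
  = (1/9)    [9 ≡ 1 mod 8 ⇒ (2/9) = +1]
  = 1    [(1/9) = 1]
Product: (1)·(1) = 1.

1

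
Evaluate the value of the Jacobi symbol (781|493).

-1

(781|493)
  = (288|493)    [781 ≡ 288 mod 493]
  = -(9|493)    [493 ≡ 5 mod 8 ⇒ (2|493)^5 = -1]
  = -(493|9)    [QR: 9 ≡ 1 mod 4, sign kept]
  = -(7|9)    [493 ≡ 7 mod 9]
  = -(9|7)    [QR: 9 ≡ 1 mod 4, sign kept]
  = -(2|7)    [9 ≡ 2 mod 7]
  = -(1|7)    [7 ≡ 7 mod 8 ⇒ (2|7) = +1]
  = -1    [(1|7) = 1]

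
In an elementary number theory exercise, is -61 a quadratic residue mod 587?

yes

(-61|587)
  = (526|587)    [-61 ≡ 526 mod 587]
  = -(263|587)    [587 ≡ 3 mod 8 ⇒ (2|587) = -1]
  = (587|263)    [QR: both ≡ 3 mod 4, sign flips]
  = (61|263)    [587 ≡ 61 mod 263]
  = (263|61)    [QR: 61 ≡ 1 mod 4, sign kept]
  = (19|61)    [263 ≡ 19 mod 61]
  = (61|19)    [QR: 61 ≡ 1 mod 4, sign kept]
  = (4|19)    [61 ≡ 4 mod 19]
  = (1|19)    [19 ≡ 3 mod 8 ⇒ (2|19)^2 = +1]
  = 1    [(1|19) = 1]
The Legendre symbol is 1, so x^2 ≡ -61 (mod 587) has solution.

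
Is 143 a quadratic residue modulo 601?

no

601 ≡ 1 (mod 4), so quadratic reciprocity gives (143/601) = (601/143). Reduce: 601 ≡ 29 (mod 143). Now have (29/143).
29 ≡ 1 (mod 4), so quadratic reciprocity gives (29/143) = (143/29). Reduce: 143 ≡ 27 (mod 29). Now have (27/29).
29 ≡ 1 (mod 4), so quadratic reciprocity gives (27/29) = (29/27). Reduce: 29 ≡ 2 (mod 27). Now have (2/27).
Factor out 2: 2 = 2. Since 27 ≡ 3 (mod 8), (2/27) = -1. Now have -(1/27).
(1/27) = 1. Collecting the sign factors: -1.
(143/601) = -1, and 601 is prime, so 143 is not a quadratic residue mod 601.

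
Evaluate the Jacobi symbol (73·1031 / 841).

By multiplicativity, (73·1031 / 841) = (73 / 841)·(1031 / 841).
First factor (73 / 841):
(73 / 841)
  = (841 / 73)    [QR: 73 ≡ 1 mod 4, sign kept]
  = (38 / 73)    [841 ≡ 38 mod 73]
  = (19 / 73)    [73 ≡ 1 mod 8 ⇒ (2 / 73) = +1]
  = (73 / 19)    [QR: 73 ≡ 1 mod 4, sign kept]
  = (16 / 19)    [73 ≡ 16 mod 19]
  = (1 / 19)    [19 ≡ 3 mod 8 ⇒ (2 / 19)^4 = +1]
  = 1    [(1 / 19) = 1]
Second factor (1031 / 841):
(1031 / 841)
  = (190 / 841)    [1031 ≡ 190 mod 841]
  = (95 / 841)    [841 ≡ 1 mod 8 ⇒ (2 / 841) = +1]
  = (841 / 95)    [QR: 841 ≡ 1 mod 4, sign kept]
  = (81 / 95)    [841 ≡ 81 mod 95]
  = (95 / 81)    [QR: 81 ≡ 1 mod 4, sign kept]
  = (14 / 81)    [95 ≡ 14 mod 81]
  = (7 / 81)    [81 ≡ 1 mod 8 ⇒ (2 / 81) = +1]
  = (81 / 7)    [QR: 81 ≡ 1 mod 4, sign kept]
  = (4 / 7)    [81 ≡ 4 mod 7]
  = (1 / 7)    [7 ≡ 7 mod 8 ⇒ (2 / 7)^2 = +1]
  = 1    [(1 / 7) = 1]
Product: (1)·(1) = 1.

1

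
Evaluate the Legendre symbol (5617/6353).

-1

5617 ≡ 1 (mod 4), so quadratic reciprocity gives (5617/6353) = (6353/5617). Reduce: 6353 ≡ 736 (mod 5617). Now have (736/5617).
Factor out 2: 736 = 2^5·23. Since 5617 ≡ 1 (mod 8), (2/5617) = +1, and (2/5617)^5 = +1. Now have (23/5617).
5617 ≡ 1 (mod 4), so quadratic reciprocity gives (23/5617) = (5617/23). Reduce: 5617 ≡ 5 (mod 23). Now have (5/23).
5 ≡ 1 (mod 4), so quadratic reciprocity gives (5/23) = (23/5). Reduce: 23 ≡ 3 (mod 5). Now have (3/5).
5 ≡ 1 (mod 4), so quadratic reciprocity gives (3/5) = (5/3). Reduce: 5 ≡ 2 (mod 3). Now have (2/3).
Factor out 2: 2 = 2. Since 3 ≡ 3 (mod 8), (2/3) = -1. Now have -(1/3).
(1/3) = 1. Collecting the sign factors: -1.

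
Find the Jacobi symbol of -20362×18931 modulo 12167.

1

By multiplicativity, (-20362·18931 / 12167) = (-20362 / 12167)·(18931 / 12167).
First factor (-20362 / 12167):
Pull out -1: (-20362 / 12167) = (-1 / 12167)·(20362 / 12167). Since 12167 ≡ 3 (mod 4), (-1 / 12167) = -1. Now have -(20362 / 12167).
Reduce the numerator: 20362 ≡ 8195 (mod 12167), so (20362 / 12167) = (8195 / 12167).
Both 8195 ≡ 3 and 12167 ≡ 3 (mod 4), so reciprocity gives (8195 / 12167) = -(12167 / 8195). Reduce: 12167 ≡ 3972 (mod 8195). Now have (3972 / 8195).
Factor out 2: 3972 = 2^2·993. Since 8195 ≡ 3 (mod 8), (2 / 8195) = -1, and (2 / 8195)^2 = +1. Now have (993 / 8195).
993 ≡ 1 (mod 4), so quadratic reciprocity gives (993 / 8195) = (8195 / 993). Reduce: 8195 ≡ 251 (mod 993). Now have (251 / 993).
993 ≡ 1 (mod 4), so quadratic reciprocity gives (251 / 993) = (993 / 251). Reduce: 993 ≡ 240 (mod 251). Now have (240 / 251).
Factor out 2: 240 = 2^4·15. Since 251 ≡ 3 (mod 8), (2 / 251) = -1, and (2 / 251)^4 = +1. Now have (15 / 251).
Both 15 ≡ 3 and 251 ≡ 3 (mod 4), so reciprocity gives (15 / 251) = -(251 / 15). Reduce: 251 ≡ 11 (mod 15). Now have -(11 / 15).
Both 11 ≡ 3 and 15 ≡ 3 (mod 4), so reciprocity gives (11 / 15) = -(15 / 11). Reduce: 15 ≡ 4 (mod 11). Now have (4 / 11).
Factor out 2: 4 = 2^2. Since 11 ≡ 3 (mod 8), (2 / 11) = -1, and (2 / 11)^2 = +1. Now have (1 / 11).
(1 / 11) = 1. Collecting the sign factors: 1.
Second factor (18931 / 12167):
Reduce the numerator: 18931 ≡ 6764 (mod 12167), so (18931 / 12167) = (6764 / 12167).
Factor out 2: 6764 = 2^2·1691. Since 12167 ≡ 7 (mod 8), (2 / 12167) = +1, and (2 / 12167)^2 = +1. Now have (1691 / 12167).
Both 1691 ≡ 3 and 12167 ≡ 3 (mod 4), so reciprocity gives (1691 / 12167) = -(12167 / 1691). Reduce: 12167 ≡ 330 (mod 1691). Now have -(330 / 1691).
Factor out 2: 330 = 2·165. Since 1691 ≡ 3 (mod 8), (2 / 1691) = -1. Now have (165 / 1691).
165 ≡ 1 (mod 4), so quadratic reciprocity gives (165 / 1691) = (1691 / 165). Reduce: 1691 ≡ 41 (mod 165). Now have (41 / 165).
41 ≡ 1 (mod 4), so quadratic reciprocity gives (41 / 165) = (165 / 41). Reduce: 165 ≡ 1 (mod 41). Now have (1 / 41).
(1 / 41) = 1. Collecting the sign factors: 1.
Product: (1)·(1) = 1.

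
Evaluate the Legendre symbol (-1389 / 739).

-1

(-1389 / 739)
  = -(1389 / 739)    [739 ≡ 3 mod 4 ⇒ (-1 / 739) = -1]
  = -(650 / 739)    [1389 ≡ 650 mod 739]
  = (325 / 739)    [739 ≡ 3 mod 8 ⇒ (2 / 739) = -1]
  = (739 / 325)    [QR: 325 ≡ 1 mod 4, sign kept]
  = (89 / 325)    [739 ≡ 89 mod 325]
  = (325 / 89)    [QR: 89 ≡ 1 mod 4, sign kept]
  = (58 / 89)    [325 ≡ 58 mod 89]
  = (29 / 89)    [89 ≡ 1 mod 8 ⇒ (2 / 89) = +1]
  = (89 / 29)    [QR: 29 ≡ 1 mod 4, sign kept]
  = (2 / 29)    [89 ≡ 2 mod 29]
  = -(1 / 29)    [29 ≡ 5 mod 8 ⇒ (2 / 29) = -1]
  = -1    [(1 / 29) = 1]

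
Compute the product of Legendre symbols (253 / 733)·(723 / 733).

By multiplicativity, (253·723 / 733) = (253 / 733)·(723 / 733).
First factor (253 / 733):
253 ≡ 1 (mod 4), so quadratic reciprocity gives (253 / 733) = (733 / 253). Reduce: 733 ≡ 227 (mod 253). Now have (227 / 253).
253 ≡ 1 (mod 4), so quadratic reciprocity gives (227 / 253) = (253 / 227). Reduce: 253 ≡ 26 (mod 227). Now have (26 / 227).
Factor out 2: 26 = 2·13. Since 227 ≡ 3 (mod 8), (2 / 227) = -1. Now have -(13 / 227).
13 ≡ 1 (mod 4), so quadratic reciprocity gives (13 / 227) = (227 / 13). Reduce: 227 ≡ 6 (mod 13). Now have -(6 / 13).
Factor out 2: 6 = 2·3. Since 13 ≡ 5 (mod 8), (2 / 13) = -1. Now have (3 / 13).
13 ≡ 1 (mod 4), so quadratic reciprocity gives (3 / 13) = (13 / 3). Reduce: 13 ≡ 1 (mod 3). Now have (1 / 3).
(1 / 3) = 1. Collecting the sign factors: 1.
Second factor (723 / 733):
733 ≡ 1 (mod 4), so quadratic reciprocity gives (723 / 733) = (733 / 723). Reduce: 733 ≡ 10 (mod 723). Now have (10 / 723).
Factor out 2: 10 = 2·5. Since 723 ≡ 3 (mod 8), (2 / 723) = -1. Now have -(5 / 723).
5 ≡ 1 (mod 4), so quadratic reciprocity gives (5 / 723) = (723 / 5). Reduce: 723 ≡ 3 (mod 5). Now have -(3 / 5).
5 ≡ 1 (mod 4), so quadratic reciprocity gives (3 / 5) = (5 / 3). Reduce: 5 ≡ 2 (mod 3). Now have -(2 / 3).
Factor out 2: 2 = 2. Since 3 ≡ 3 (mod 8), (2 / 3) = -1. Now have (1 / 3).
(1 / 3) = 1. Collecting the sign factors: 1.
Product: (1)·(1) = 1.

1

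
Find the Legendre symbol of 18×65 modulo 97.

By multiplicativity, (18·65/97) = (18/97)·(65/97).
First factor (18/97):
(18/97)
  = (9/97)    [97 ≡ 1 mod 8 ⇒ (2/97) = +1]
  = (97/9)    [QR: 9 ≡ 1 mod 4, sign kept]
  = (7/9)    [97 ≡ 7 mod 9]
  = (9/7)    [QR: 9 ≡ 1 mod 4, sign kept]
  = (2/7)    [9 ≡ 2 mod 7]
  = (1/7)    [7 ≡ 7 mod 8 ⇒ (2/7) = +1]
  = 1    [(1/7) = 1]
Second factor (65/97):
(65/97)
  = (97/65)    [QR: 65 ≡ 1 mod 4, sign kept]
  = (32/65)    [97 ≡ 32 mod 65]
  = (1/65)    [65 ≡ 1 mod 8 ⇒ (2/65)^5 = +1]
  = 1    [(1/65) = 1]
Product: (1)·(1) = 1.

1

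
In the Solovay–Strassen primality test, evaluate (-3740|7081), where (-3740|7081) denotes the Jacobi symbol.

(-3740|7081)
  = (3341|7081)    [-3740 ≡ 3341 mod 7081]
  = (7081|3341)    [QR: 3341 ≡ 1 mod 4, sign kept]
  = (399|3341)    [7081 ≡ 399 mod 3341]
  = (3341|399)    [QR: 3341 ≡ 1 mod 4, sign kept]
  = (149|399)    [3341 ≡ 149 mod 399]
  = (399|149)    [QR: 149 ≡ 1 mod 4, sign kept]
  = (101|149)    [399 ≡ 101 mod 149]
  = (149|101)    [QR: 101 ≡ 1 mod 4, sign kept]
  = (48|101)    [149 ≡ 48 mod 101]
  = (3|101)    [101 ≡ 5 mod 8 ⇒ (2|101)^4 = +1]
  = (101|3)    [QR: 101 ≡ 1 mod 4, sign kept]
  = (2|3)    [101 ≡ 2 mod 3]
  = -(1|3)    [3 ≡ 3 mod 8 ⇒ (2|3) = -1]
  = -1    [(1|3) = 1]

-1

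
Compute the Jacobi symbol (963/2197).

1

(963/2197)
  = (2197/963)    [QR: 2197 ≡ 1 mod 4, sign kept]
  = (271/963)    [2197 ≡ 271 mod 963]
  = -(963/271)    [QR: both ≡ 3 mod 4, sign flips]
  = -(150/271)    [963 ≡ 150 mod 271]
  = -(75/271)    [271 ≡ 7 mod 8 ⇒ (2/271) = +1]
  = (271/75)    [QR: both ≡ 3 mod 4, sign flips]
  = (46/75)    [271 ≡ 46 mod 75]
  = -(23/75)    [75 ≡ 3 mod 8 ⇒ (2/75) = -1]
  = (75/23)    [QR: both ≡ 3 mod 4, sign flips]
  = (6/23)    [75 ≡ 6 mod 23]
  = (3/23)    [23 ≡ 7 mod 8 ⇒ (2/23) = +1]
  = -(23/3)    [QR: both ≡ 3 mod 4, sign flips]
  = -(2/3)    [23 ≡ 2 mod 3]
  = (1/3)    [3 ≡ 3 mod 8 ⇒ (2/3) = -1]
  = 1    [(1/3) = 1]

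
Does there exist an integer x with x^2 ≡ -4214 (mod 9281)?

yes

Reduce the numerator: -4214 ≡ 5067 (mod 9281), so (-4214|9281) = (5067|9281).
9281 ≡ 1 (mod 4), so quadratic reciprocity gives (5067|9281) = (9281|5067). Reduce: 9281 ≡ 4214 (mod 5067). Now have (4214|5067).
Factor out 2: 4214 = 2·2107. Since 5067 ≡ 3 (mod 8), (2|5067) = -1. Now have -(2107|5067).
Both 2107 ≡ 3 and 5067 ≡ 3 (mod 4), so reciprocity gives (2107|5067) = -(5067|2107). Reduce: 5067 ≡ 853 (mod 2107). Now have (853|2107).
853 ≡ 1 (mod 4), so quadratic reciprocity gives (853|2107) = (2107|853). Reduce: 2107 ≡ 401 (mod 853). Now have (401|853).
401 ≡ 1 (mod 4), so quadratic reciprocity gives (401|853) = (853|401). Reduce: 853 ≡ 51 (mod 401). Now have (51|401).
401 ≡ 1 (mod 4), so quadratic reciprocity gives (51|401) = (401|51). Reduce: 401 ≡ 44 (mod 51). Now have (44|51).
Factor out 2: 44 = 2^2·11. Since 51 ≡ 3 (mod 8), (2|51) = -1, and (2|51)^2 = +1. Now have (11|51).
Both 11 ≡ 3 and 51 ≡ 3 (mod 4), so reciprocity gives (11|51) = -(51|11). Reduce: 51 ≡ 7 (mod 11). Now have -(7|11).
Both 7 ≡ 3 and 11 ≡ 3 (mod 4), so reciprocity gives (7|11) = -(11|7). Reduce: 11 ≡ 4 (mod 7). Now have (4|7).
Factor out 2: 4 = 2^2. Since 7 ≡ 7 (mod 8), (2|7) = +1, and (2|7)^2 = +1. Now have (1|7).
(1|7) = 1. Collecting the sign factors: 1.
(-4214|9281) = 1, and 9281 is prime, so -4214 is a quadratic residue mod 9281.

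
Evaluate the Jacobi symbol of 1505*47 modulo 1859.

1

By multiplicativity, (1505·47/1859) = (1505/1859)·(47/1859).
First factor (1505/1859):
(1505/1859)
  = (1859/1505)    [QR: 1505 ≡ 1 mod 4, sign kept]
  = (354/1505)    [1859 ≡ 354 mod 1505]
  = (177/1505)    [1505 ≡ 1 mod 8 ⇒ (2/1505) = +1]
  = (1505/177)    [QR: 177 ≡ 1 mod 4, sign kept]
  = (89/177)    [1505 ≡ 89 mod 177]
  = (177/89)    [QR: 89 ≡ 1 mod 4, sign kept]
  = (88/89)    [177 ≡ 88 mod 89]
  = (11/89)    [89 ≡ 1 mod 8 ⇒ (2/89)^3 = +1]
  = (89/11)    [QR: 89 ≡ 1 mod 4, sign kept]
  = (1/11)    [89 ≡ 1 mod 11]
  = 1    [(1/11) = 1]
Second factor (47/1859):
(47/1859)
  = -(1859/47)    [QR: both ≡ 3 mod 4, sign flips]
  = -(26/47)    [1859 ≡ 26 mod 47]
  = -(13/47)    [47 ≡ 7 mod 8 ⇒ (2/47) = +1]
  = -(47/13)    [QR: 13 ≡ 1 mod 4, sign kept]
  = -(8/13)    [47 ≡ 8 mod 13]
  = (1/13)    [13 ≡ 5 mod 8 ⇒ (2/13)^3 = -1]
  = 1    [(1/13) = 1]
Product: (1)·(1) = 1.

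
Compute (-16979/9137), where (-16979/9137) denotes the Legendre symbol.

1

(-16979/9137)
  = (16979/9137)    [9137 ≡ 1 mod 4 ⇒ (-1/9137) = +1]
  = (7842/9137)    [16979 ≡ 7842 mod 9137]
  = (3921/9137)    [9137 ≡ 1 mod 8 ⇒ (2/9137) = +1]
  = (9137/3921)    [QR: 3921 ≡ 1 mod 4, sign kept]
  = (1295/3921)    [9137 ≡ 1295 mod 3921]
  = (3921/1295)    [QR: 3921 ≡ 1 mod 4, sign kept]
  = (36/1295)    [3921 ≡ 36 mod 1295]
  = (9/1295)    [1295 ≡ 7 mod 8 ⇒ (2/1295)^2 = +1]
  = (1295/9)    [QR: 9 ≡ 1 mod 4, sign kept]
  = (8/9)    [1295 ≡ 8 mod 9]
  = (1/9)    [9 ≡ 1 mod 8 ⇒ (2/9)^3 = +1]
  = 1    [(1/9) = 1]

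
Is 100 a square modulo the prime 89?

yes

(100|89)
  = (11|89)    [100 ≡ 11 mod 89]
  = (89|11)    [QR: 89 ≡ 1 mod 4, sign kept]
  = (1|11)    [89 ≡ 1 mod 11]
  = 1    [(1|11) = 1]
(100|89) = 1, and 89 is prime, so 100 is a quadratic residue mod 89.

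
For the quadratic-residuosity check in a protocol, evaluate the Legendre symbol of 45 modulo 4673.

-1

(45 / 4673)
  = (4673 / 45)    [QR: 45 ≡ 1 mod 4, sign kept]
  = (38 / 45)    [4673 ≡ 38 mod 45]
  = -(19 / 45)    [45 ≡ 5 mod 8 ⇒ (2 / 45) = -1]
  = -(45 / 19)    [QR: 45 ≡ 1 mod 4, sign kept]
  = -(7 / 19)    [45 ≡ 7 mod 19]
  = (19 / 7)    [QR: both ≡ 3 mod 4, sign flips]
  = (5 / 7)    [19 ≡ 5 mod 7]
  = (7 / 5)    [QR: 5 ≡ 1 mod 4, sign kept]
  = (2 / 5)    [7 ≡ 2 mod 5]
  = -(1 / 5)    [5 ≡ 5 mod 8 ⇒ (2 / 5) = -1]
  = -1    [(1 / 5) = 1]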